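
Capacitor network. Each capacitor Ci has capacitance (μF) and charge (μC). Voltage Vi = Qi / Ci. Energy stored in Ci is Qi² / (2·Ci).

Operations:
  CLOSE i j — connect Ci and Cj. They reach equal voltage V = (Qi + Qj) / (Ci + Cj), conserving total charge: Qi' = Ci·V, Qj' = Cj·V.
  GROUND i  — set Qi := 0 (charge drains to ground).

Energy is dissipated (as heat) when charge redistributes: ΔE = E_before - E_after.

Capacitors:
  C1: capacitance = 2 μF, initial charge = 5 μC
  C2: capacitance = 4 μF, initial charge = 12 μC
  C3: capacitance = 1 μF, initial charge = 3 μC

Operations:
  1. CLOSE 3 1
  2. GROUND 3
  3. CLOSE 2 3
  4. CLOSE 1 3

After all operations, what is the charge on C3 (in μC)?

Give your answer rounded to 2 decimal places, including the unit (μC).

Answer: 2.58 μC

Derivation:
Initial: C1(2μF, Q=5μC, V=2.50V), C2(4μF, Q=12μC, V=3.00V), C3(1μF, Q=3μC, V=3.00V)
Op 1: CLOSE 3-1: Q_total=8.00, C_total=3.00, V=2.67; Q3=2.67, Q1=5.33; dissipated=0.083
Op 2: GROUND 3: Q3=0; energy lost=3.556
Op 3: CLOSE 2-3: Q_total=12.00, C_total=5.00, V=2.40; Q2=9.60, Q3=2.40; dissipated=3.600
Op 4: CLOSE 1-3: Q_total=7.73, C_total=3.00, V=2.58; Q1=5.16, Q3=2.58; dissipated=0.024
Final charges: Q1=5.16, Q2=9.60, Q3=2.58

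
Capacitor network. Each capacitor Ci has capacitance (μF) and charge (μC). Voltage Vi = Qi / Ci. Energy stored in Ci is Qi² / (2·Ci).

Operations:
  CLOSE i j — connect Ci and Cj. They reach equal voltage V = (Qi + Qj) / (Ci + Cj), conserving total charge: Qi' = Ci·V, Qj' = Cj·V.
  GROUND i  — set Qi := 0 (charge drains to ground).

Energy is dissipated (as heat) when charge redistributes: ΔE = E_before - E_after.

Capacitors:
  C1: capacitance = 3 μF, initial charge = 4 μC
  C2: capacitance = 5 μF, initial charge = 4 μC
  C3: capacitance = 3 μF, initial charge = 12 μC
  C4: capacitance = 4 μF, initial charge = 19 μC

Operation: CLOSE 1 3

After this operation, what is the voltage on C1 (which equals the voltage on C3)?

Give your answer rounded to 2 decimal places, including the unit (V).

Initial: C1(3μF, Q=4μC, V=1.33V), C2(5μF, Q=4μC, V=0.80V), C3(3μF, Q=12μC, V=4.00V), C4(4μF, Q=19μC, V=4.75V)
Op 1: CLOSE 1-3: Q_total=16.00, C_total=6.00, V=2.67; Q1=8.00, Q3=8.00; dissipated=5.333

Answer: 2.67 V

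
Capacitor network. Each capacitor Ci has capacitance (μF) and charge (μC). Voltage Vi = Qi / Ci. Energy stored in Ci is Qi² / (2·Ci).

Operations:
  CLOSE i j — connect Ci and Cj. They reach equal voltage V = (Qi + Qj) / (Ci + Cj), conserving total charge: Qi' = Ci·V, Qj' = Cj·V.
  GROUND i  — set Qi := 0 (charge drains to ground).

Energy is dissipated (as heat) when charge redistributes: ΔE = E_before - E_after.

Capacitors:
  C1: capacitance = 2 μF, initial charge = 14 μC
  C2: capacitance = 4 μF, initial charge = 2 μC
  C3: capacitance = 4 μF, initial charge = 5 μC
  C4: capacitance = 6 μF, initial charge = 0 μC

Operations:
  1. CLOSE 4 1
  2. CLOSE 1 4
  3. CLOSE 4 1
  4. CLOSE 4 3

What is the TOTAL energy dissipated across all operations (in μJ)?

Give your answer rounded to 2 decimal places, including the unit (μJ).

Initial: C1(2μF, Q=14μC, V=7.00V), C2(4μF, Q=2μC, V=0.50V), C3(4μF, Q=5μC, V=1.25V), C4(6μF, Q=0μC, V=0.00V)
Op 1: CLOSE 4-1: Q_total=14.00, C_total=8.00, V=1.75; Q4=10.50, Q1=3.50; dissipated=36.750
Op 2: CLOSE 1-4: Q_total=14.00, C_total=8.00, V=1.75; Q1=3.50, Q4=10.50; dissipated=0.000
Op 3: CLOSE 4-1: Q_total=14.00, C_total=8.00, V=1.75; Q4=10.50, Q1=3.50; dissipated=0.000
Op 4: CLOSE 4-3: Q_total=15.50, C_total=10.00, V=1.55; Q4=9.30, Q3=6.20; dissipated=0.300
Total dissipated: 37.050 μJ

Answer: 37.05 μJ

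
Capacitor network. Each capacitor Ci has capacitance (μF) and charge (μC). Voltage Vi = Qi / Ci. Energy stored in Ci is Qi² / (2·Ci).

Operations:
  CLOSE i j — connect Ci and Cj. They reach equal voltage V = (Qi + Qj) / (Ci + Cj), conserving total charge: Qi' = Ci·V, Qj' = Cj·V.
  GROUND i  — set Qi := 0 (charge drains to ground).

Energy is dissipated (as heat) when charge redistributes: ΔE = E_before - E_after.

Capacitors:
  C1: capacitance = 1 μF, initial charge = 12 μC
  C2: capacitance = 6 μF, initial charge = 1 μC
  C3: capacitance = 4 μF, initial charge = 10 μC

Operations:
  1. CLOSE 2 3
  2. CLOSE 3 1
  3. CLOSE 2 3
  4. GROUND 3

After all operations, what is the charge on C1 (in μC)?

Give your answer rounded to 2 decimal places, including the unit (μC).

Answer: 3.28 μC

Derivation:
Initial: C1(1μF, Q=12μC, V=12.00V), C2(6μF, Q=1μC, V=0.17V), C3(4μF, Q=10μC, V=2.50V)
Op 1: CLOSE 2-3: Q_total=11.00, C_total=10.00, V=1.10; Q2=6.60, Q3=4.40; dissipated=6.533
Op 2: CLOSE 3-1: Q_total=16.40, C_total=5.00, V=3.28; Q3=13.12, Q1=3.28; dissipated=47.524
Op 3: CLOSE 2-3: Q_total=19.72, C_total=10.00, V=1.97; Q2=11.83, Q3=7.89; dissipated=5.703
Op 4: GROUND 3: Q3=0; energy lost=7.778
Final charges: Q1=3.28, Q2=11.83, Q3=0.00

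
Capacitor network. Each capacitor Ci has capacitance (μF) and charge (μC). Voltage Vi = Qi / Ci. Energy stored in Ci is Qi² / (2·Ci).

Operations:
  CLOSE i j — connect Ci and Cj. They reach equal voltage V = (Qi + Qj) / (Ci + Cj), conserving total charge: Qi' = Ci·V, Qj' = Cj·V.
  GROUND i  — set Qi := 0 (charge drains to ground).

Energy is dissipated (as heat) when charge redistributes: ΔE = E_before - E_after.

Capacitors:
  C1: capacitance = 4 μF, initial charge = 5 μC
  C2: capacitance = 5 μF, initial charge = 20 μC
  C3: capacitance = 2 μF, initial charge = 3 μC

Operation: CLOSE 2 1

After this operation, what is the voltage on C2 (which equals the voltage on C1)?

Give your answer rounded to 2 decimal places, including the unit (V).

Initial: C1(4μF, Q=5μC, V=1.25V), C2(5μF, Q=20μC, V=4.00V), C3(2μF, Q=3μC, V=1.50V)
Op 1: CLOSE 2-1: Q_total=25.00, C_total=9.00, V=2.78; Q2=13.89, Q1=11.11; dissipated=8.403

Answer: 2.78 V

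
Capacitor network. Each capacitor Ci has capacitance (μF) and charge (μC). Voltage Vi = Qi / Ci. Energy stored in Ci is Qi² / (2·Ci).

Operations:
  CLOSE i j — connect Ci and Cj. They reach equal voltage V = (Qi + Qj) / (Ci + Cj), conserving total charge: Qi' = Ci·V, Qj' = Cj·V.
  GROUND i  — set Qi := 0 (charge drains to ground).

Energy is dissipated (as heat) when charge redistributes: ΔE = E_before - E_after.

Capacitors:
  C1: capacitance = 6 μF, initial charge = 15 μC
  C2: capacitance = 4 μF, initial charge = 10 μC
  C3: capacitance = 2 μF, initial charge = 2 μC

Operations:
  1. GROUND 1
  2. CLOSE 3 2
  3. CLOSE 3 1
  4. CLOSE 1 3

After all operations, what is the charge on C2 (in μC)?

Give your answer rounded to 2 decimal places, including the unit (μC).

Initial: C1(6μF, Q=15μC, V=2.50V), C2(4μF, Q=10μC, V=2.50V), C3(2μF, Q=2μC, V=1.00V)
Op 1: GROUND 1: Q1=0; energy lost=18.750
Op 2: CLOSE 3-2: Q_total=12.00, C_total=6.00, V=2.00; Q3=4.00, Q2=8.00; dissipated=1.500
Op 3: CLOSE 3-1: Q_total=4.00, C_total=8.00, V=0.50; Q3=1.00, Q1=3.00; dissipated=3.000
Op 4: CLOSE 1-3: Q_total=4.00, C_total=8.00, V=0.50; Q1=3.00, Q3=1.00; dissipated=0.000
Final charges: Q1=3.00, Q2=8.00, Q3=1.00

Answer: 8.00 μC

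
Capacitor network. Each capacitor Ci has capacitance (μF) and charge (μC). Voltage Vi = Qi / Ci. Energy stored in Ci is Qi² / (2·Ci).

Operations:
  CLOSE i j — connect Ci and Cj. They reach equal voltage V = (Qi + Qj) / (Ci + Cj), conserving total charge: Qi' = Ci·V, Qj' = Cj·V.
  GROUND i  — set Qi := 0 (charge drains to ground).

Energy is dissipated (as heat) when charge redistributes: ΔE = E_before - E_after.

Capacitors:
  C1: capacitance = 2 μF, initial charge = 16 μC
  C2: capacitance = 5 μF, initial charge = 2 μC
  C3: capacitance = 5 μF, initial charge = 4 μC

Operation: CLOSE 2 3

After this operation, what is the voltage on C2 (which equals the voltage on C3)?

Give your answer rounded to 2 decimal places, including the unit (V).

Answer: 0.60 V

Derivation:
Initial: C1(2μF, Q=16μC, V=8.00V), C2(5μF, Q=2μC, V=0.40V), C3(5μF, Q=4μC, V=0.80V)
Op 1: CLOSE 2-3: Q_total=6.00, C_total=10.00, V=0.60; Q2=3.00, Q3=3.00; dissipated=0.200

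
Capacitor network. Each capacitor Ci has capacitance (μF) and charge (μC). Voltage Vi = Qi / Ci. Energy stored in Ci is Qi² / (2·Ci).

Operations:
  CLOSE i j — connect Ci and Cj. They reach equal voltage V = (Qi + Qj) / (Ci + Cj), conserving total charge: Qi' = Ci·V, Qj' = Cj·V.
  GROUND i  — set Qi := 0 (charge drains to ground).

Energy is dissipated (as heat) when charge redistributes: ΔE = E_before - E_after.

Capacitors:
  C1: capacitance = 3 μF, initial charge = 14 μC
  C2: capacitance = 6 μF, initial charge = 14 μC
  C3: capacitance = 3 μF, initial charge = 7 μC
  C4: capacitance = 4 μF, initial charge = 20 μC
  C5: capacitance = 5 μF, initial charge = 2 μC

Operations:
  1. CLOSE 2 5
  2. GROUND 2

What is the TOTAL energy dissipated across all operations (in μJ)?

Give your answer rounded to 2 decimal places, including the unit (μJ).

Answer: 11.44 μJ

Derivation:
Initial: C1(3μF, Q=14μC, V=4.67V), C2(6μF, Q=14μC, V=2.33V), C3(3μF, Q=7μC, V=2.33V), C4(4μF, Q=20μC, V=5.00V), C5(5μF, Q=2μC, V=0.40V)
Op 1: CLOSE 2-5: Q_total=16.00, C_total=11.00, V=1.45; Q2=8.73, Q5=7.27; dissipated=5.097
Op 2: GROUND 2: Q2=0; energy lost=6.347
Total dissipated: 11.444 μJ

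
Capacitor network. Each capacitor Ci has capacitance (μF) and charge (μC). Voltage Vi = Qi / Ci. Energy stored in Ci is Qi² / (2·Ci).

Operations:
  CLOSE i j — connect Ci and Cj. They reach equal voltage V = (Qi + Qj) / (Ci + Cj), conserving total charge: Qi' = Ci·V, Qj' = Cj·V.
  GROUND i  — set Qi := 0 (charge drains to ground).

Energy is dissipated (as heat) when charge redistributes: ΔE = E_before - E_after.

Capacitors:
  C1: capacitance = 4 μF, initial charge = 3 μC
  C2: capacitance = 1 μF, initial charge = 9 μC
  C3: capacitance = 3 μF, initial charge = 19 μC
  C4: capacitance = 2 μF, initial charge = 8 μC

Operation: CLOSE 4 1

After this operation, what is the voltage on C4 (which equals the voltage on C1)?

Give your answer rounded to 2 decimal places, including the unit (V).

Answer: 1.83 V

Derivation:
Initial: C1(4μF, Q=3μC, V=0.75V), C2(1μF, Q=9μC, V=9.00V), C3(3μF, Q=19μC, V=6.33V), C4(2μF, Q=8μC, V=4.00V)
Op 1: CLOSE 4-1: Q_total=11.00, C_total=6.00, V=1.83; Q4=3.67, Q1=7.33; dissipated=7.042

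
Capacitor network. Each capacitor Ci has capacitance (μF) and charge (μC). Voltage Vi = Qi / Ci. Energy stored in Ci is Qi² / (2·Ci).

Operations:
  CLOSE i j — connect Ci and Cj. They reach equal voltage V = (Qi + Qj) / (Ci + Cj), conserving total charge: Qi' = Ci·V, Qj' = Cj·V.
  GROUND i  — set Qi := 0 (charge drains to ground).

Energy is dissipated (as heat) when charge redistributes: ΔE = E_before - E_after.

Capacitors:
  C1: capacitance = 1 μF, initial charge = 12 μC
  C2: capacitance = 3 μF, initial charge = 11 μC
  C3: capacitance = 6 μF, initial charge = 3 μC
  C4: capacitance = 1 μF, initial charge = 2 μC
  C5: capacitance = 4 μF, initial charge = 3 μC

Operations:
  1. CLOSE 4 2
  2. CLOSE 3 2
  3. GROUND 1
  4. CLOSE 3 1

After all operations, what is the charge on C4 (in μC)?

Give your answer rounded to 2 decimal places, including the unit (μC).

Initial: C1(1μF, Q=12μC, V=12.00V), C2(3μF, Q=11μC, V=3.67V), C3(6μF, Q=3μC, V=0.50V), C4(1μF, Q=2μC, V=2.00V), C5(4μF, Q=3μC, V=0.75V)
Op 1: CLOSE 4-2: Q_total=13.00, C_total=4.00, V=3.25; Q4=3.25, Q2=9.75; dissipated=1.042
Op 2: CLOSE 3-2: Q_total=12.75, C_total=9.00, V=1.42; Q3=8.50, Q2=4.25; dissipated=7.562
Op 3: GROUND 1: Q1=0; energy lost=72.000
Op 4: CLOSE 3-1: Q_total=8.50, C_total=7.00, V=1.21; Q3=7.29, Q1=1.21; dissipated=0.860
Final charges: Q1=1.21, Q2=4.25, Q3=7.29, Q4=3.25, Q5=3.00

Answer: 3.25 μC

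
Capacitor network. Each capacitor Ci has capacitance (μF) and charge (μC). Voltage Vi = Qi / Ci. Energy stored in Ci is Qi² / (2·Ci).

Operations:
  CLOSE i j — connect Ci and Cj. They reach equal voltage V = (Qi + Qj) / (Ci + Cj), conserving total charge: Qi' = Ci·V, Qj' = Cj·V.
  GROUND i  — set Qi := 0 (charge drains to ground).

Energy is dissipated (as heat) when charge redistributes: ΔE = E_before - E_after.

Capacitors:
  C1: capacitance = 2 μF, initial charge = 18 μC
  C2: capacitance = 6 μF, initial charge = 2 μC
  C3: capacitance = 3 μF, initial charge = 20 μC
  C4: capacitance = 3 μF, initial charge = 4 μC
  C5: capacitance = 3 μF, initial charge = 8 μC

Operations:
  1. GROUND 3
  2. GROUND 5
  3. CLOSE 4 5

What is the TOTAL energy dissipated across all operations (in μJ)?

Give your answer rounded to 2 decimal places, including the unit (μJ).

Initial: C1(2μF, Q=18μC, V=9.00V), C2(6μF, Q=2μC, V=0.33V), C3(3μF, Q=20μC, V=6.67V), C4(3μF, Q=4μC, V=1.33V), C5(3μF, Q=8μC, V=2.67V)
Op 1: GROUND 3: Q3=0; energy lost=66.667
Op 2: GROUND 5: Q5=0; energy lost=10.667
Op 3: CLOSE 4-5: Q_total=4.00, C_total=6.00, V=0.67; Q4=2.00, Q5=2.00; dissipated=1.333
Total dissipated: 78.667 μJ

Answer: 78.67 μJ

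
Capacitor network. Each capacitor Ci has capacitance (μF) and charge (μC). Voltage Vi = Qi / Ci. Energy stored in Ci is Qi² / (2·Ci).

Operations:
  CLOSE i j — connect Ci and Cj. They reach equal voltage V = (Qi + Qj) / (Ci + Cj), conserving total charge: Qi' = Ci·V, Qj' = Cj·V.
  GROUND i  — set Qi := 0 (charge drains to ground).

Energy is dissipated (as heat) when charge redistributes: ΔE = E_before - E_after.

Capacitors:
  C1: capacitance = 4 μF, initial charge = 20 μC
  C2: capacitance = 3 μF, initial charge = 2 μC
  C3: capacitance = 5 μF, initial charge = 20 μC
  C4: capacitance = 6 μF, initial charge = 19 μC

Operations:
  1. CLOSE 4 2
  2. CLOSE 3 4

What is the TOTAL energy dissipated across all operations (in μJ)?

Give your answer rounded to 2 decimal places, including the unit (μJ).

Initial: C1(4μF, Q=20μC, V=5.00V), C2(3μF, Q=2μC, V=0.67V), C3(5μF, Q=20μC, V=4.00V), C4(6μF, Q=19μC, V=3.17V)
Op 1: CLOSE 4-2: Q_total=21.00, C_total=9.00, V=2.33; Q4=14.00, Q2=7.00; dissipated=6.250
Op 2: CLOSE 3-4: Q_total=34.00, C_total=11.00, V=3.09; Q3=15.45, Q4=18.55; dissipated=3.788
Total dissipated: 10.038 μJ

Answer: 10.04 μJ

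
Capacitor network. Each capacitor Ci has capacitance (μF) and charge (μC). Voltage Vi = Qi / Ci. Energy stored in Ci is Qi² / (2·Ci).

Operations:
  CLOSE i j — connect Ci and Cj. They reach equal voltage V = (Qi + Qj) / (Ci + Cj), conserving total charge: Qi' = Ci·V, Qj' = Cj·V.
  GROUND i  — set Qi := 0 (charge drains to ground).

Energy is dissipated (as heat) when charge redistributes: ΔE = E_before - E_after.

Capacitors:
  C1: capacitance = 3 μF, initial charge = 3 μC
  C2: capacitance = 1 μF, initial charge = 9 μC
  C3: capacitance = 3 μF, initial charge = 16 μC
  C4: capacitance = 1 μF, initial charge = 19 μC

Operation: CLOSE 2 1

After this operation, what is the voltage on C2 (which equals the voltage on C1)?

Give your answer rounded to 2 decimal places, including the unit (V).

Answer: 3.00 V

Derivation:
Initial: C1(3μF, Q=3μC, V=1.00V), C2(1μF, Q=9μC, V=9.00V), C3(3μF, Q=16μC, V=5.33V), C4(1μF, Q=19μC, V=19.00V)
Op 1: CLOSE 2-1: Q_total=12.00, C_total=4.00, V=3.00; Q2=3.00, Q1=9.00; dissipated=24.000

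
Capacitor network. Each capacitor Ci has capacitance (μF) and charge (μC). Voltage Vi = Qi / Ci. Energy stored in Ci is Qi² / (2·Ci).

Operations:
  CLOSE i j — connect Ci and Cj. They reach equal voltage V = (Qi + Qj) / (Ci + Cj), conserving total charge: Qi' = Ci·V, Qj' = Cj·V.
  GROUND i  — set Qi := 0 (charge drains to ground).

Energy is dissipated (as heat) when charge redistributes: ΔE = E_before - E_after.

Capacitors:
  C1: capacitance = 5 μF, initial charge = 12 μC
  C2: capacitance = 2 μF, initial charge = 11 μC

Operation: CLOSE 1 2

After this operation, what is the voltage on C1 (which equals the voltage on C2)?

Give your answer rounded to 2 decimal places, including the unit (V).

Answer: 3.29 V

Derivation:
Initial: C1(5μF, Q=12μC, V=2.40V), C2(2μF, Q=11μC, V=5.50V)
Op 1: CLOSE 1-2: Q_total=23.00, C_total=7.00, V=3.29; Q1=16.43, Q2=6.57; dissipated=6.864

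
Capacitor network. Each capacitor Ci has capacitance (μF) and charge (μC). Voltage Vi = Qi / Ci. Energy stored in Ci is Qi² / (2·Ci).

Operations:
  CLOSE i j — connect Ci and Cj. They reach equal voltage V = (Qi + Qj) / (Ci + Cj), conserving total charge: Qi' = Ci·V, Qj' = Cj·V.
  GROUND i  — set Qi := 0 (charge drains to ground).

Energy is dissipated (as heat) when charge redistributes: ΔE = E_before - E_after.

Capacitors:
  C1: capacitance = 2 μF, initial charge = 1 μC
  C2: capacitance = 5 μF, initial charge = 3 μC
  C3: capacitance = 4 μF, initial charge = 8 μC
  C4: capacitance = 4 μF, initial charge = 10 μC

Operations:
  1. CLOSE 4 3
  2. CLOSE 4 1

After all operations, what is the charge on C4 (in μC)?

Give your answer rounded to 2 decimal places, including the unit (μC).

Initial: C1(2μF, Q=1μC, V=0.50V), C2(5μF, Q=3μC, V=0.60V), C3(4μF, Q=8μC, V=2.00V), C4(4μF, Q=10μC, V=2.50V)
Op 1: CLOSE 4-3: Q_total=18.00, C_total=8.00, V=2.25; Q4=9.00, Q3=9.00; dissipated=0.250
Op 2: CLOSE 4-1: Q_total=10.00, C_total=6.00, V=1.67; Q4=6.67, Q1=3.33; dissipated=2.042
Final charges: Q1=3.33, Q2=3.00, Q3=9.00, Q4=6.67

Answer: 6.67 μC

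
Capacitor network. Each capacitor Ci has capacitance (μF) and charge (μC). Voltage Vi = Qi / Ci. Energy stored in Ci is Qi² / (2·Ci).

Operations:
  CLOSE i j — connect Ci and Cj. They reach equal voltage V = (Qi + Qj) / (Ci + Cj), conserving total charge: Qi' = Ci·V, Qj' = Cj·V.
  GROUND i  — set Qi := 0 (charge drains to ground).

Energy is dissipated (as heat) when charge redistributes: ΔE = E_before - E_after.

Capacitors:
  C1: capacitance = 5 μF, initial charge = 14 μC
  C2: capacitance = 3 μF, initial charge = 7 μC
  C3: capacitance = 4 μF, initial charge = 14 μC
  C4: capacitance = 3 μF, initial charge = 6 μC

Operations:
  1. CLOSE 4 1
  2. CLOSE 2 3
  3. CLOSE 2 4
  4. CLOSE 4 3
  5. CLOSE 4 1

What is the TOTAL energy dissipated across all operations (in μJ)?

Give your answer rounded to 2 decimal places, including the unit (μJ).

Answer: 2.15 μJ

Derivation:
Initial: C1(5μF, Q=14μC, V=2.80V), C2(3μF, Q=7μC, V=2.33V), C3(4μF, Q=14μC, V=3.50V), C4(3μF, Q=6μC, V=2.00V)
Op 1: CLOSE 4-1: Q_total=20.00, C_total=8.00, V=2.50; Q4=7.50, Q1=12.50; dissipated=0.600
Op 2: CLOSE 2-3: Q_total=21.00, C_total=7.00, V=3.00; Q2=9.00, Q3=12.00; dissipated=1.167
Op 3: CLOSE 2-4: Q_total=16.50, C_total=6.00, V=2.75; Q2=8.25, Q4=8.25; dissipated=0.188
Op 4: CLOSE 4-3: Q_total=20.25, C_total=7.00, V=2.89; Q4=8.68, Q3=11.57; dissipated=0.054
Op 5: CLOSE 4-1: Q_total=21.18, C_total=8.00, V=2.65; Q4=7.94, Q1=13.24; dissipated=0.145
Total dissipated: 2.152 μJ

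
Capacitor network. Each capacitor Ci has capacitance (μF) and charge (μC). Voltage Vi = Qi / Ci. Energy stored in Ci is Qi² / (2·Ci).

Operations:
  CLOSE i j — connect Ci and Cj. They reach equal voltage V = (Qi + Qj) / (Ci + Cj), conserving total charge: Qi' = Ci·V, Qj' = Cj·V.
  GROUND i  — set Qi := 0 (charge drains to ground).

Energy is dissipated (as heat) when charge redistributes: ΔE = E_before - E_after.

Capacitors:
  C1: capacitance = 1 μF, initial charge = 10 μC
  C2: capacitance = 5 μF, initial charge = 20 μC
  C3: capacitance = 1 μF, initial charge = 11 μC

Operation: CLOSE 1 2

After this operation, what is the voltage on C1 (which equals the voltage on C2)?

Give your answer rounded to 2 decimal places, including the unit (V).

Initial: C1(1μF, Q=10μC, V=10.00V), C2(5μF, Q=20μC, V=4.00V), C3(1μF, Q=11μC, V=11.00V)
Op 1: CLOSE 1-2: Q_total=30.00, C_total=6.00, V=5.00; Q1=5.00, Q2=25.00; dissipated=15.000

Answer: 5.00 V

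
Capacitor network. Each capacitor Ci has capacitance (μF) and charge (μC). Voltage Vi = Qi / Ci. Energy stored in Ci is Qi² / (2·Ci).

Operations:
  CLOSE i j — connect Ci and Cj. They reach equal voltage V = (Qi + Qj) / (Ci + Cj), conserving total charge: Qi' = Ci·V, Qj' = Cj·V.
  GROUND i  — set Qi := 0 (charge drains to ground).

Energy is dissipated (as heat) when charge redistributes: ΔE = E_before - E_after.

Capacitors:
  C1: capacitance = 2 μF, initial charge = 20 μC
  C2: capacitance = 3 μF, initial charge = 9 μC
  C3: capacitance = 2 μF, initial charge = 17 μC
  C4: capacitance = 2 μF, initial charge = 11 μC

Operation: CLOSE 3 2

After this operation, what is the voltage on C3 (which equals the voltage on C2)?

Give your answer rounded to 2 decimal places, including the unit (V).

Answer: 5.20 V

Derivation:
Initial: C1(2μF, Q=20μC, V=10.00V), C2(3μF, Q=9μC, V=3.00V), C3(2μF, Q=17μC, V=8.50V), C4(2μF, Q=11μC, V=5.50V)
Op 1: CLOSE 3-2: Q_total=26.00, C_total=5.00, V=5.20; Q3=10.40, Q2=15.60; dissipated=18.150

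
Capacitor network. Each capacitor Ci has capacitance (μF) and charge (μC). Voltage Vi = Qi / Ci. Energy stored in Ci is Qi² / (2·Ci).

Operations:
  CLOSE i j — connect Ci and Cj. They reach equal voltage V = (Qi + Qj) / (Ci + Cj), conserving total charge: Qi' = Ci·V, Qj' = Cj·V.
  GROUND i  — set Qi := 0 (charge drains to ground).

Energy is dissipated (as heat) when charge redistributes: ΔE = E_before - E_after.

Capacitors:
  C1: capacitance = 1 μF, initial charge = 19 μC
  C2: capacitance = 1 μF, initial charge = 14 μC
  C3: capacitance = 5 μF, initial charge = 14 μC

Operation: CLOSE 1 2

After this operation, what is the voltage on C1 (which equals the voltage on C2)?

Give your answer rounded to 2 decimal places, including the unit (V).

Initial: C1(1μF, Q=19μC, V=19.00V), C2(1μF, Q=14μC, V=14.00V), C3(5μF, Q=14μC, V=2.80V)
Op 1: CLOSE 1-2: Q_total=33.00, C_total=2.00, V=16.50; Q1=16.50, Q2=16.50; dissipated=6.250

Answer: 16.50 V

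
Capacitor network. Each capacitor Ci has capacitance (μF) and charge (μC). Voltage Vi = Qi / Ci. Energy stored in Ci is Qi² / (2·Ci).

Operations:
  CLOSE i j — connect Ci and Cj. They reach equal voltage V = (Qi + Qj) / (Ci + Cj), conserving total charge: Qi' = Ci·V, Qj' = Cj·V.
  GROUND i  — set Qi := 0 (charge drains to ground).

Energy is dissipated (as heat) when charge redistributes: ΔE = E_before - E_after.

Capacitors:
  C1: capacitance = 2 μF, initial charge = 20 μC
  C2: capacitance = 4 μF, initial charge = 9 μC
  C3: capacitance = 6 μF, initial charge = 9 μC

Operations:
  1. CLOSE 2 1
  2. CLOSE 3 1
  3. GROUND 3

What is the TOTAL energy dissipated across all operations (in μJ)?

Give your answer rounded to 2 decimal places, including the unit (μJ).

Initial: C1(2μF, Q=20μC, V=10.00V), C2(4μF, Q=9μC, V=2.25V), C3(6μF, Q=9μC, V=1.50V)
Op 1: CLOSE 2-1: Q_total=29.00, C_total=6.00, V=4.83; Q2=19.33, Q1=9.67; dissipated=40.042
Op 2: CLOSE 3-1: Q_total=18.67, C_total=8.00, V=2.33; Q3=14.00, Q1=4.67; dissipated=8.333
Op 3: GROUND 3: Q3=0; energy lost=16.333
Total dissipated: 64.708 μJ

Answer: 64.71 μJ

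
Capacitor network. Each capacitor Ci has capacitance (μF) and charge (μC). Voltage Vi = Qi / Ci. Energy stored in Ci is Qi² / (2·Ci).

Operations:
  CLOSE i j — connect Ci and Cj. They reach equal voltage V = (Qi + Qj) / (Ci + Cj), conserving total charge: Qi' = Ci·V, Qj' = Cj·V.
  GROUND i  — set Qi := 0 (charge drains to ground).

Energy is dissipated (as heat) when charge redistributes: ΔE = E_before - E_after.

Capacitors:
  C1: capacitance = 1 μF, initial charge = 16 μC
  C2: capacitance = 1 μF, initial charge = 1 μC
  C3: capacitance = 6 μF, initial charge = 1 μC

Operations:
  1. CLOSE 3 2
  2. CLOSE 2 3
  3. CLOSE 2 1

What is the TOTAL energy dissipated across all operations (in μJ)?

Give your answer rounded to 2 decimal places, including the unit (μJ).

Initial: C1(1μF, Q=16μC, V=16.00V), C2(1μF, Q=1μC, V=1.00V), C3(6μF, Q=1μC, V=0.17V)
Op 1: CLOSE 3-2: Q_total=2.00, C_total=7.00, V=0.29; Q3=1.71, Q2=0.29; dissipated=0.298
Op 2: CLOSE 2-3: Q_total=2.00, C_total=7.00, V=0.29; Q2=0.29, Q3=1.71; dissipated=0.000
Op 3: CLOSE 2-1: Q_total=16.29, C_total=2.00, V=8.14; Q2=8.14, Q1=8.14; dissipated=61.735
Total dissipated: 62.032 μJ

Answer: 62.03 μJ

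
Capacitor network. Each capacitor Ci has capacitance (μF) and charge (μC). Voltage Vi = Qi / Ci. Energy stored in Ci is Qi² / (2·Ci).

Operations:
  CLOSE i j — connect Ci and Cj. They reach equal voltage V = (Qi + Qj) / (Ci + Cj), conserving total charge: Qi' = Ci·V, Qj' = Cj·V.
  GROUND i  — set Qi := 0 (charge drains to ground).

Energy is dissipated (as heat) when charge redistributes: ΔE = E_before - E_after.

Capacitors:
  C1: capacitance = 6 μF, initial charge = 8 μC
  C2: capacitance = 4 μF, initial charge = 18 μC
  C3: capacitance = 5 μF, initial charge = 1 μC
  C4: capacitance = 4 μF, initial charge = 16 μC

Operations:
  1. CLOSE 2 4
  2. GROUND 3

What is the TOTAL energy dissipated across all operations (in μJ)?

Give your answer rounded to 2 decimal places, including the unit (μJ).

Initial: C1(6μF, Q=8μC, V=1.33V), C2(4μF, Q=18μC, V=4.50V), C3(5μF, Q=1μC, V=0.20V), C4(4μF, Q=16μC, V=4.00V)
Op 1: CLOSE 2-4: Q_total=34.00, C_total=8.00, V=4.25; Q2=17.00, Q4=17.00; dissipated=0.250
Op 2: GROUND 3: Q3=0; energy lost=0.100
Total dissipated: 0.350 μJ

Answer: 0.35 μJ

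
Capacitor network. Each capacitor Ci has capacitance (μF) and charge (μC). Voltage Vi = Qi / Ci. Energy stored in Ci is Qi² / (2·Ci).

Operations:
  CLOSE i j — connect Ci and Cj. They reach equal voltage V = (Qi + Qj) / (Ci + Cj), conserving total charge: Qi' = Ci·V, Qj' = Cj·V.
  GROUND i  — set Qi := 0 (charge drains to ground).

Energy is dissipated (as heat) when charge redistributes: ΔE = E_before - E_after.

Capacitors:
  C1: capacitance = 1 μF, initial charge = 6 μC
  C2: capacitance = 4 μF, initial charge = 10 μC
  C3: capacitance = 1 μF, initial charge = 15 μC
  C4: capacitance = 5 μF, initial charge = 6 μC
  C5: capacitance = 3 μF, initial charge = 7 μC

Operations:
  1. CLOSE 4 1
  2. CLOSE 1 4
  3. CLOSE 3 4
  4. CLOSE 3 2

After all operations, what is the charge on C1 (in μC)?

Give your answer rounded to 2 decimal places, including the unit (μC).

Initial: C1(1μF, Q=6μC, V=6.00V), C2(4μF, Q=10μC, V=2.50V), C3(1μF, Q=15μC, V=15.00V), C4(5μF, Q=6μC, V=1.20V), C5(3μF, Q=7μC, V=2.33V)
Op 1: CLOSE 4-1: Q_total=12.00, C_total=6.00, V=2.00; Q4=10.00, Q1=2.00; dissipated=9.600
Op 2: CLOSE 1-4: Q_total=12.00, C_total=6.00, V=2.00; Q1=2.00, Q4=10.00; dissipated=0.000
Op 3: CLOSE 3-4: Q_total=25.00, C_total=6.00, V=4.17; Q3=4.17, Q4=20.83; dissipated=70.417
Op 4: CLOSE 3-2: Q_total=14.17, C_total=5.00, V=2.83; Q3=2.83, Q2=11.33; dissipated=1.111
Final charges: Q1=2.00, Q2=11.33, Q3=2.83, Q4=20.83, Q5=7.00

Answer: 2.00 μC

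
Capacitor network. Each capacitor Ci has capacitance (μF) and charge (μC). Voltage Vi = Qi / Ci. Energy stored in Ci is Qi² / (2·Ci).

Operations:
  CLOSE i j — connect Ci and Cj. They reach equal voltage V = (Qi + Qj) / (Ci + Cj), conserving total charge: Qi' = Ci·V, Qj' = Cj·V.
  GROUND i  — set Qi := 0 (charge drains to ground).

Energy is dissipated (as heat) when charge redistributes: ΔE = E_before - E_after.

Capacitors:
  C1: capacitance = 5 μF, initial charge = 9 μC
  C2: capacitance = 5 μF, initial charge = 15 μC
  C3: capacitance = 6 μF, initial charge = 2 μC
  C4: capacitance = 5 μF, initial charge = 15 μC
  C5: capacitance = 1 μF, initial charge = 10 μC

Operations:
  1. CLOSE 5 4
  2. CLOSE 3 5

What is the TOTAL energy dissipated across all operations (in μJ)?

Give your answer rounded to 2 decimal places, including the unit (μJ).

Initial: C1(5μF, Q=9μC, V=1.80V), C2(5μF, Q=15μC, V=3.00V), C3(6μF, Q=2μC, V=0.33V), C4(5μF, Q=15μC, V=3.00V), C5(1μF, Q=10μC, V=10.00V)
Op 1: CLOSE 5-4: Q_total=25.00, C_total=6.00, V=4.17; Q5=4.17, Q4=20.83; dissipated=20.417
Op 2: CLOSE 3-5: Q_total=6.17, C_total=7.00, V=0.88; Q3=5.29, Q5=0.88; dissipated=6.298
Total dissipated: 26.714 μJ

Answer: 26.71 μJ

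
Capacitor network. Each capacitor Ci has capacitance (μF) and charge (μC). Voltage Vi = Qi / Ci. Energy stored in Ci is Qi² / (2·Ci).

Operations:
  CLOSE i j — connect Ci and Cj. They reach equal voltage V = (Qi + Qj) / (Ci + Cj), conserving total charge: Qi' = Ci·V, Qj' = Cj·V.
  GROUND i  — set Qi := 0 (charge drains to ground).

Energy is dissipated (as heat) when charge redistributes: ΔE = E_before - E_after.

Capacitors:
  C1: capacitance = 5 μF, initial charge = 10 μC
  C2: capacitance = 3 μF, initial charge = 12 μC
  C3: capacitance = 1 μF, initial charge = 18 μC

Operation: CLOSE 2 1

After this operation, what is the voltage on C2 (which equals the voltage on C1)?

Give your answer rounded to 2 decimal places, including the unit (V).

Answer: 2.75 V

Derivation:
Initial: C1(5μF, Q=10μC, V=2.00V), C2(3μF, Q=12μC, V=4.00V), C3(1μF, Q=18μC, V=18.00V)
Op 1: CLOSE 2-1: Q_total=22.00, C_total=8.00, V=2.75; Q2=8.25, Q1=13.75; dissipated=3.750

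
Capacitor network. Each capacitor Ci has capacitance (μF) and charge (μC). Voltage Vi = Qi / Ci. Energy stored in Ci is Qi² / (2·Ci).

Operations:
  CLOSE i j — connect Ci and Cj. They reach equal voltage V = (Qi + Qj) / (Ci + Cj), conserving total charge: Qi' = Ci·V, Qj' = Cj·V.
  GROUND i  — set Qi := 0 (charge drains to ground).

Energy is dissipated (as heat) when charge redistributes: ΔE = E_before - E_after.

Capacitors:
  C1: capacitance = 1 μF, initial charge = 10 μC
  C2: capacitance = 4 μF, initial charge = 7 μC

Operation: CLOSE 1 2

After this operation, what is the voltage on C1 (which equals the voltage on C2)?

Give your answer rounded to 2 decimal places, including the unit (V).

Initial: C1(1μF, Q=10μC, V=10.00V), C2(4μF, Q=7μC, V=1.75V)
Op 1: CLOSE 1-2: Q_total=17.00, C_total=5.00, V=3.40; Q1=3.40, Q2=13.60; dissipated=27.225

Answer: 3.40 V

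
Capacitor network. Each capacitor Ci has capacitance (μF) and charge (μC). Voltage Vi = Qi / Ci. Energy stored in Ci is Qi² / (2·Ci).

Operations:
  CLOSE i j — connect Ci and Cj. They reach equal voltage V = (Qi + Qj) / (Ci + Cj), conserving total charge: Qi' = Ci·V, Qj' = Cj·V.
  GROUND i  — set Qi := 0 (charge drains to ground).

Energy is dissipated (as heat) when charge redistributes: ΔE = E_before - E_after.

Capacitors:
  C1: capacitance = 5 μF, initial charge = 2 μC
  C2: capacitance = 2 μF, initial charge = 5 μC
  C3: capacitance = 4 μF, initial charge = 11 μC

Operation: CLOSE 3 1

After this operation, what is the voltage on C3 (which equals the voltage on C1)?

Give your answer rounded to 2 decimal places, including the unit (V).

Initial: C1(5μF, Q=2μC, V=0.40V), C2(2μF, Q=5μC, V=2.50V), C3(4μF, Q=11μC, V=2.75V)
Op 1: CLOSE 3-1: Q_total=13.00, C_total=9.00, V=1.44; Q3=5.78, Q1=7.22; dissipated=6.136

Answer: 1.44 V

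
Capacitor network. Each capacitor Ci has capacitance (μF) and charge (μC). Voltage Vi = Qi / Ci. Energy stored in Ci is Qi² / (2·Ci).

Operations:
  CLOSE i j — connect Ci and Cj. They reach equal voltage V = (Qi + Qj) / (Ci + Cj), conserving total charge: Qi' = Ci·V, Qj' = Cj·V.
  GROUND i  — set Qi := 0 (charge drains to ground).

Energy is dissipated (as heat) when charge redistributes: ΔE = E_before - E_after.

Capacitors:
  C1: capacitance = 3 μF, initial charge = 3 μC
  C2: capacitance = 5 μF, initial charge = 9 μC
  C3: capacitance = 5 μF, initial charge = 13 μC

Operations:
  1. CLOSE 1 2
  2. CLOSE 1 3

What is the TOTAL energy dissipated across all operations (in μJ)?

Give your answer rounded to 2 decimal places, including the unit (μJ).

Answer: 1.73 μJ

Derivation:
Initial: C1(3μF, Q=3μC, V=1.00V), C2(5μF, Q=9μC, V=1.80V), C3(5μF, Q=13μC, V=2.60V)
Op 1: CLOSE 1-2: Q_total=12.00, C_total=8.00, V=1.50; Q1=4.50, Q2=7.50; dissipated=0.600
Op 2: CLOSE 1-3: Q_total=17.50, C_total=8.00, V=2.19; Q1=6.56, Q3=10.94; dissipated=1.134
Total dissipated: 1.734 μJ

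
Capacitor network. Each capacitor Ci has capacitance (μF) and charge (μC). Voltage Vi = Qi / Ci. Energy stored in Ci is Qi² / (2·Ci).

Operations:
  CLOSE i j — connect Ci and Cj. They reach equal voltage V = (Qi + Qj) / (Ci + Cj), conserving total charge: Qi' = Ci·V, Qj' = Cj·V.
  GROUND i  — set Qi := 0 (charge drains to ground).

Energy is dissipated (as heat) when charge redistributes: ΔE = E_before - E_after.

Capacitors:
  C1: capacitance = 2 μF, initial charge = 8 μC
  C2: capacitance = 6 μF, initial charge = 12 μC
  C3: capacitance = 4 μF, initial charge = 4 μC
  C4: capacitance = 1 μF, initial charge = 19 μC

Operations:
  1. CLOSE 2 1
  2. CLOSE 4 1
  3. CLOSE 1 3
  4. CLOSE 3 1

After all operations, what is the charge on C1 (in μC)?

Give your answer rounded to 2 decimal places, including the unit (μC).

Answer: 6.67 μC

Derivation:
Initial: C1(2μF, Q=8μC, V=4.00V), C2(6μF, Q=12μC, V=2.00V), C3(4μF, Q=4μC, V=1.00V), C4(1μF, Q=19μC, V=19.00V)
Op 1: CLOSE 2-1: Q_total=20.00, C_total=8.00, V=2.50; Q2=15.00, Q1=5.00; dissipated=3.000
Op 2: CLOSE 4-1: Q_total=24.00, C_total=3.00, V=8.00; Q4=8.00, Q1=16.00; dissipated=90.750
Op 3: CLOSE 1-3: Q_total=20.00, C_total=6.00, V=3.33; Q1=6.67, Q3=13.33; dissipated=32.667
Op 4: CLOSE 3-1: Q_total=20.00, C_total=6.00, V=3.33; Q3=13.33, Q1=6.67; dissipated=0.000
Final charges: Q1=6.67, Q2=15.00, Q3=13.33, Q4=8.00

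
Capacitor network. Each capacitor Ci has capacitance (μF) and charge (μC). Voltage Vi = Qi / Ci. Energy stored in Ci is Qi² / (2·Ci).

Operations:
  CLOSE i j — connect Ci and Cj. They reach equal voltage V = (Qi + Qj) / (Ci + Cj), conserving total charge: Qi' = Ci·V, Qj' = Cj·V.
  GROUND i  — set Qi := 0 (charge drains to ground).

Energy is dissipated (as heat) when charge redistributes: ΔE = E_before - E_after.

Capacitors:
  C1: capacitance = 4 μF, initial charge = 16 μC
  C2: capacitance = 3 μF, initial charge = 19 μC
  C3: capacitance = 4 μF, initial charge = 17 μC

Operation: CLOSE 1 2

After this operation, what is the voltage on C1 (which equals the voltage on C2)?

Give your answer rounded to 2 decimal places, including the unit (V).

Initial: C1(4μF, Q=16μC, V=4.00V), C2(3μF, Q=19μC, V=6.33V), C3(4μF, Q=17μC, V=4.25V)
Op 1: CLOSE 1-2: Q_total=35.00, C_total=7.00, V=5.00; Q1=20.00, Q2=15.00; dissipated=4.667

Answer: 5.00 V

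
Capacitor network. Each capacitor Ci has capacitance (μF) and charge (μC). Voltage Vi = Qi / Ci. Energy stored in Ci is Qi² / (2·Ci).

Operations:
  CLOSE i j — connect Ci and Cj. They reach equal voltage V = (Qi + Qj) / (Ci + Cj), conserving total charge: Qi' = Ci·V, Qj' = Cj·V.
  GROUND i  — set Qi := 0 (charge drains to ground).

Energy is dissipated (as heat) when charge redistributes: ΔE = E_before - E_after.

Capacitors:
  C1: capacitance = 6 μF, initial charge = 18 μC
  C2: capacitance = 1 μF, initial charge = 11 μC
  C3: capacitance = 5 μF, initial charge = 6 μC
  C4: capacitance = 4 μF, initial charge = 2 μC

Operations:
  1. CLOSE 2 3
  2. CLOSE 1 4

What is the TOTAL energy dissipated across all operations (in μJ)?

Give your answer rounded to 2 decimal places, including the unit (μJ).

Initial: C1(6μF, Q=18μC, V=3.00V), C2(1μF, Q=11μC, V=11.00V), C3(5μF, Q=6μC, V=1.20V), C4(4μF, Q=2μC, V=0.50V)
Op 1: CLOSE 2-3: Q_total=17.00, C_total=6.00, V=2.83; Q2=2.83, Q3=14.17; dissipated=40.017
Op 2: CLOSE 1-4: Q_total=20.00, C_total=10.00, V=2.00; Q1=12.00, Q4=8.00; dissipated=7.500
Total dissipated: 47.517 μJ

Answer: 47.52 μJ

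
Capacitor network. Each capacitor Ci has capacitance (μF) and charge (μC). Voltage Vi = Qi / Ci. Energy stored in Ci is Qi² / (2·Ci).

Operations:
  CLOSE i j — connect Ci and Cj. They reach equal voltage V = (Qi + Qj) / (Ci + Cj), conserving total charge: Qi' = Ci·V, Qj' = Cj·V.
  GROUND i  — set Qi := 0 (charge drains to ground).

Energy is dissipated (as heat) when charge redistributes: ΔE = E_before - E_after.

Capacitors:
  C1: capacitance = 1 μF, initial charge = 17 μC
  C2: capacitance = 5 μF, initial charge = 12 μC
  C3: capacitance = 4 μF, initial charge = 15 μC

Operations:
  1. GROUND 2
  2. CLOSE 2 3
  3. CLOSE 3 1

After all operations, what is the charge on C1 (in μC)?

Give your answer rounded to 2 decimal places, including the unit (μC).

Initial: C1(1μF, Q=17μC, V=17.00V), C2(5μF, Q=12μC, V=2.40V), C3(4μF, Q=15μC, V=3.75V)
Op 1: GROUND 2: Q2=0; energy lost=14.400
Op 2: CLOSE 2-3: Q_total=15.00, C_total=9.00, V=1.67; Q2=8.33, Q3=6.67; dissipated=15.625
Op 3: CLOSE 3-1: Q_total=23.67, C_total=5.00, V=4.73; Q3=18.93, Q1=4.73; dissipated=94.044
Final charges: Q1=4.73, Q2=8.33, Q3=18.93

Answer: 4.73 μC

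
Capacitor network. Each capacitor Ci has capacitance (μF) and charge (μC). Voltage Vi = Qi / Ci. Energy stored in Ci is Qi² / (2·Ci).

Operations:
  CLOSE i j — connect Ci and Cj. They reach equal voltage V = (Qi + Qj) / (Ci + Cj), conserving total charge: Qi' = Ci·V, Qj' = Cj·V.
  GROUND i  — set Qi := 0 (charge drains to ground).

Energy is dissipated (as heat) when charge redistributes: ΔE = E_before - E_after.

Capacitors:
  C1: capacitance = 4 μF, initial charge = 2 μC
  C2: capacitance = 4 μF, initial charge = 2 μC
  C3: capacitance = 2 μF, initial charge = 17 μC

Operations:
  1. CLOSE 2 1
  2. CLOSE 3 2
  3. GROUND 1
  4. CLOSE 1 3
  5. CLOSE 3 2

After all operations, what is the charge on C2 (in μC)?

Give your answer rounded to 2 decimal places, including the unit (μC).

Initial: C1(4μF, Q=2μC, V=0.50V), C2(4μF, Q=2μC, V=0.50V), C3(2μF, Q=17μC, V=8.50V)
Op 1: CLOSE 2-1: Q_total=4.00, C_total=8.00, V=0.50; Q2=2.00, Q1=2.00; dissipated=0.000
Op 2: CLOSE 3-2: Q_total=19.00, C_total=6.00, V=3.17; Q3=6.33, Q2=12.67; dissipated=42.667
Op 3: GROUND 1: Q1=0; energy lost=0.500
Op 4: CLOSE 1-3: Q_total=6.33, C_total=6.00, V=1.06; Q1=4.22, Q3=2.11; dissipated=6.685
Op 5: CLOSE 3-2: Q_total=14.78, C_total=6.00, V=2.46; Q3=4.93, Q2=9.85; dissipated=2.971
Final charges: Q1=4.22, Q2=9.85, Q3=4.93

Answer: 9.85 μC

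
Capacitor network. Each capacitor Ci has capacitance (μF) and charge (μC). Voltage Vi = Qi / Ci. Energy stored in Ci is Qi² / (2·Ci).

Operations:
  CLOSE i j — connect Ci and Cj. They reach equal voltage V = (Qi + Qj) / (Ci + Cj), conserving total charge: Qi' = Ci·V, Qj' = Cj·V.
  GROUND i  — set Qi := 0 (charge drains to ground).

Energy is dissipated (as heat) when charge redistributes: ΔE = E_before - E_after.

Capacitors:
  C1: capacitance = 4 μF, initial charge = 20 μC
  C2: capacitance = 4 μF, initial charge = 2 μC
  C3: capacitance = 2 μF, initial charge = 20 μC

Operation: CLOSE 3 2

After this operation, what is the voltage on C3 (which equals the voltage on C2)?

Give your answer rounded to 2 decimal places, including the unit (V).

Answer: 3.67 V

Derivation:
Initial: C1(4μF, Q=20μC, V=5.00V), C2(4μF, Q=2μC, V=0.50V), C3(2μF, Q=20μC, V=10.00V)
Op 1: CLOSE 3-2: Q_total=22.00, C_total=6.00, V=3.67; Q3=7.33, Q2=14.67; dissipated=60.167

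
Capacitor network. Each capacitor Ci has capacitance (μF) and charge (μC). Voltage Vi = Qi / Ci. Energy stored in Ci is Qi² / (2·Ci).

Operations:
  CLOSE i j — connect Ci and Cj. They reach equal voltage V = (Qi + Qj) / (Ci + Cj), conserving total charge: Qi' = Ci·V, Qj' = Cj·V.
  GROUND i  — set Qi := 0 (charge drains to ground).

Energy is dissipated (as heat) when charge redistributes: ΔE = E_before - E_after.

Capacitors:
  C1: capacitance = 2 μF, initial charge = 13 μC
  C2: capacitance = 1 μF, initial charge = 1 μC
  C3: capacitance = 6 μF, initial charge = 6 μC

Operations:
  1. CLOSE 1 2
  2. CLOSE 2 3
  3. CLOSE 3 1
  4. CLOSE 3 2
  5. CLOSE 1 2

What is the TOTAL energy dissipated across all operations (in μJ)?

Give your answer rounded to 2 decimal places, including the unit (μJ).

Initial: C1(2μF, Q=13μC, V=6.50V), C2(1μF, Q=1μC, V=1.00V), C3(6μF, Q=6μC, V=1.00V)
Op 1: CLOSE 1-2: Q_total=14.00, C_total=3.00, V=4.67; Q1=9.33, Q2=4.67; dissipated=10.083
Op 2: CLOSE 2-3: Q_total=10.67, C_total=7.00, V=1.52; Q2=1.52, Q3=9.14; dissipated=5.762
Op 3: CLOSE 3-1: Q_total=18.48, C_total=8.00, V=2.31; Q3=13.86, Q1=4.62; dissipated=7.408
Op 4: CLOSE 3-2: Q_total=15.38, C_total=7.00, V=2.20; Q3=13.18, Q2=2.20; dissipated=0.265
Op 5: CLOSE 1-2: Q_total=6.82, C_total=3.00, V=2.27; Q1=4.54, Q2=2.27; dissipated=0.004
Total dissipated: 23.522 μJ

Answer: 23.52 μJ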